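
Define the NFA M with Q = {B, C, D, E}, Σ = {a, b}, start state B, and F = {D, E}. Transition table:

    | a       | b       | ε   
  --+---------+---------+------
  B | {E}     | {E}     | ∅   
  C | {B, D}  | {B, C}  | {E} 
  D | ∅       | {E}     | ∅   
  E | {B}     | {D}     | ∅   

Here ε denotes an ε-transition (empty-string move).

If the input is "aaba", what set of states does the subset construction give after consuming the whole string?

{B}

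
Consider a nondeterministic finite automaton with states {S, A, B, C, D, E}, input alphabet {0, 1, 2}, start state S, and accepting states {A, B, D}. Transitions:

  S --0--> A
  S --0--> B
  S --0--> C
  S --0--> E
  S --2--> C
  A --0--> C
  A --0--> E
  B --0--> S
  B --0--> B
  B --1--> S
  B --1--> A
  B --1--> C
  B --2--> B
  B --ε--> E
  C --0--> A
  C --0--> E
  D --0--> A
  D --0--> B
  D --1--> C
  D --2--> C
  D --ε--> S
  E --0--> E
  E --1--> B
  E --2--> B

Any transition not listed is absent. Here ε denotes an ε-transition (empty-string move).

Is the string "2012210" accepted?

Start in {S}.
Read '2': {S} → {C}.
Read '0': {C} → {A, E}.
Read '1': {A, E} → {B, E}.
Read '2': {B, E} → {B, E}.
Read '2': {B, E} → {B, E}.
Read '1': {B, E} → {S, A, B, C, E}.
Read '0': {S, A, B, C, E} → {S, A, B, C, E}.
The final set {S, A, B, C, E} contains the accepting states A, B.

Yes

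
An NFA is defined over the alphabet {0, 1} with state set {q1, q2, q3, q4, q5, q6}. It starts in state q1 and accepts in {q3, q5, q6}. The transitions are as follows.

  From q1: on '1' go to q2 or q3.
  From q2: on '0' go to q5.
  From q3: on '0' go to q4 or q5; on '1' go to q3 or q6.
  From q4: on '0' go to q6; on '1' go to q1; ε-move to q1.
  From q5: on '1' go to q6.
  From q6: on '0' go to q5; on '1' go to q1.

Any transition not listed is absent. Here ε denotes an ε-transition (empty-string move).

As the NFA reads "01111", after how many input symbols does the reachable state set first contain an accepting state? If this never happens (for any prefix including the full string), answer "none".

Start in {q1}.
Read '0': q1→∅; now ∅.
The set is empty and remains empty for the remaining 4 symbols.
No reachable set along the way intersects F.

none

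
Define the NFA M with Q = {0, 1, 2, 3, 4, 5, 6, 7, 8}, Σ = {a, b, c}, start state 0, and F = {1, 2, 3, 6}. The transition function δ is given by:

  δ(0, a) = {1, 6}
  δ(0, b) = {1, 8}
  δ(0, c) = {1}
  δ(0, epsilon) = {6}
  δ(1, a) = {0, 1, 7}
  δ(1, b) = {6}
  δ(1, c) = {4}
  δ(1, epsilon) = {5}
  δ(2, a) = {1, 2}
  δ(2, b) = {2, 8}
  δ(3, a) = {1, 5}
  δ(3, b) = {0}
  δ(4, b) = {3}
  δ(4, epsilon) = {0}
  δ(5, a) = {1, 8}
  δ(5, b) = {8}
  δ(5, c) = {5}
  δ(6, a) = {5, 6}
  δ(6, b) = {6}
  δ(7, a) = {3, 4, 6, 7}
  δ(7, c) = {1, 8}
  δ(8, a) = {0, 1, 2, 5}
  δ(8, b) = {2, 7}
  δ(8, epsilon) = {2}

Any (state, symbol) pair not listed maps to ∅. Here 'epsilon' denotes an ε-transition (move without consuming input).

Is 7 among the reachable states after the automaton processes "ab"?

Start: ε-closure({0}) = {0, 6}.
Read 'a': 0→{1, 6}, 6→{5, 6}; now {1, 5, 6}.
Read 'b': 1→{6}, 5→{8}, 6→{6}; union {6, 8}; ε-closure = {2, 6, 8}.
State 7 is not in {2, 6, 8}.

No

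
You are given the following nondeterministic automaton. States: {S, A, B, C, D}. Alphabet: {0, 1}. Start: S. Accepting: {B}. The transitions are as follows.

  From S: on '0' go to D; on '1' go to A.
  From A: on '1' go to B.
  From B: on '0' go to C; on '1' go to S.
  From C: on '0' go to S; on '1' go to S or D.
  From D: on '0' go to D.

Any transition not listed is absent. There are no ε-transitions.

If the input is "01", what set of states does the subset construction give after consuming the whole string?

∅

Start in {S}.
Read '0': {S} → {D}.
Read '1': {D} → ∅.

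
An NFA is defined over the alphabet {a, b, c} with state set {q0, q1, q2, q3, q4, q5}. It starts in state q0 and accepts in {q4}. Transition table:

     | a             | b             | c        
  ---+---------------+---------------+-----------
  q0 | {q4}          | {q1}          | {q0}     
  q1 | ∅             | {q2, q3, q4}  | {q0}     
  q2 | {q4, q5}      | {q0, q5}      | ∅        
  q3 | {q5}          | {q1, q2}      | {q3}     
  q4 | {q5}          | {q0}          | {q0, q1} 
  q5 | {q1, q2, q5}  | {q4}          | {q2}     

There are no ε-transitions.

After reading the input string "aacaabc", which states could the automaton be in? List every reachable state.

Start in {q0}.
Read 'a': q0→{q4}; now {q4}.
Read 'a': q4→{q5}; now {q5}.
Read 'c': q5→{q2}; now {q2}.
Read 'a': q2→{q4, q5}; now {q4, q5}.
Read 'a': q4→{q5}, q5→{q1, q2, q5}; now {q1, q2, q5}.
Read 'b': q1→{q2, q3, q4}, q2→{q0, q5}, q5→{q4}; now {q0, q2, q3, q4, q5}.
Read 'c': q0→{q0}, q2→∅, q3→{q3}, q4→{q0, q1}, q5→{q2}; now {q0, q1, q2, q3}.

{q0, q1, q2, q3}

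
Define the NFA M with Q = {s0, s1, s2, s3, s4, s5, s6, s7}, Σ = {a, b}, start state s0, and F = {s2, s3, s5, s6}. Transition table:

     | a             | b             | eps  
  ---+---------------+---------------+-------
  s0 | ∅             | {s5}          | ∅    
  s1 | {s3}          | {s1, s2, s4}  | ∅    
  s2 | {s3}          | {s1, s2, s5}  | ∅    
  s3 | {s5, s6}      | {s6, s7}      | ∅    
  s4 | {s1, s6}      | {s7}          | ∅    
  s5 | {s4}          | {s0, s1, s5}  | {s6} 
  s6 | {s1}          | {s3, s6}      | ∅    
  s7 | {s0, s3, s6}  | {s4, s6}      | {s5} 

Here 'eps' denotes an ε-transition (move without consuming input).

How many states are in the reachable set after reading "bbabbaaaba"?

6

Start in {s0}.
Read 'b': s0→{s5}; union {s5}; ε-closure = {s5, s6}.
Read 'b': s5→{s0, s1, s5}, s6→{s3, s6}; now {s0, s1, s3, s5, s6}.
Read 'a': s0→∅, s1→{s3}, s3→{s5, s6}, s5→{s4}, s6→{s1}; now {s1, s3, s4, s5, s6}.
Read 'b': s1→{s1, s2, s4}, s3→{s6, s7}, s4→{s7}, s5→{s0, s1, s5}, s6→{s3, s6}; now {s0, s1, s2, s3, s4, s5, s6, s7}.
Read 'b': s0→{s5}, s1→{s1, s2, s4}, s2→{s1, s2, s5}, s3→{s6, s7}, s4→{s7}, s5→{s0, s1, s5}, s6→{s3, s6}, s7→{s4, s6}; now {s0, s1, s2, s3, s4, s5, s6, s7}.
Read 'a': s0→∅, s1→{s3}, s2→{s3}, s3→{s5, s6}, s4→{s1, s6}, s5→{s4}, s6→{s1}, s7→{s0, s3, s6}; now {s0, s1, s3, s4, s5, s6}.
Read 'a': s0→∅, s1→{s3}, s3→{s5, s6}, s4→{s1, s6}, s5→{s4}, s6→{s1}; now {s1, s3, s4, s5, s6}.
Read 'a': s1→{s3}, s3→{s5, s6}, s4→{s1, s6}, s5→{s4}, s6→{s1}; now {s1, s3, s4, s5, s6}.
Read 'b': s1→{s1, s2, s4}, s3→{s6, s7}, s4→{s7}, s5→{s0, s1, s5}, s6→{s3, s6}; now {s0, s1, s2, s3, s4, s5, s6, s7}.
Read 'a': s0→∅, s1→{s3}, s2→{s3}, s3→{s5, s6}, s4→{s1, s6}, s5→{s4}, s6→{s1}, s7→{s0, s3, s6}; now {s0, s1, s3, s4, s5, s6}.
That set has 6 states.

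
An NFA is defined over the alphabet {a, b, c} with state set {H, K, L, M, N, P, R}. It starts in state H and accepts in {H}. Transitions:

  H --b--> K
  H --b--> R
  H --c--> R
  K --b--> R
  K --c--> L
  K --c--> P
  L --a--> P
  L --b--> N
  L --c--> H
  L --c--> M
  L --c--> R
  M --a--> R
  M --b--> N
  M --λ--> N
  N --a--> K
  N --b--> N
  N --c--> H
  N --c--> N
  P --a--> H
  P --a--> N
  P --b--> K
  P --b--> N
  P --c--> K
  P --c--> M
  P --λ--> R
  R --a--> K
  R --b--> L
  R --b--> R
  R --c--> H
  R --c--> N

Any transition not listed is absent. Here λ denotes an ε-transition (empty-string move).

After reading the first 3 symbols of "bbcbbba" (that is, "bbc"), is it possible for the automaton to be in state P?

Start in {H}.
Read 'b': H→{K, R}; now {K, R}.
Read 'b': K→{R}, R→{L, R}; now {L, R}.
Read 'c': L→{H, M, R}, R→{H, N}; now {H, M, N, R}.
State P is not in {H, M, N, R}.

No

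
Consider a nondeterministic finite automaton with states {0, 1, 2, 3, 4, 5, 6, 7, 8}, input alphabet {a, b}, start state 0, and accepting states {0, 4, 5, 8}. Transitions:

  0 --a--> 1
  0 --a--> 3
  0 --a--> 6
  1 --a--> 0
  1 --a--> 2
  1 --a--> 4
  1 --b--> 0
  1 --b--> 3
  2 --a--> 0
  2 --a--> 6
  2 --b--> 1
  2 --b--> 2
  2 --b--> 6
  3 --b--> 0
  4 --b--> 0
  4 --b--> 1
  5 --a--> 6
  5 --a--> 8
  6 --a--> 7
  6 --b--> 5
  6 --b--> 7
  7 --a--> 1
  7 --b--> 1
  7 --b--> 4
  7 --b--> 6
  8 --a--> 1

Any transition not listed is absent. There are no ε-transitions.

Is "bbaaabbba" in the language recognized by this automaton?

No

Start in {0}.
Read 'b': {0} → ∅.
The set is empty and remains empty for the remaining 8 symbols.
The final set ∅ contains no accepting state.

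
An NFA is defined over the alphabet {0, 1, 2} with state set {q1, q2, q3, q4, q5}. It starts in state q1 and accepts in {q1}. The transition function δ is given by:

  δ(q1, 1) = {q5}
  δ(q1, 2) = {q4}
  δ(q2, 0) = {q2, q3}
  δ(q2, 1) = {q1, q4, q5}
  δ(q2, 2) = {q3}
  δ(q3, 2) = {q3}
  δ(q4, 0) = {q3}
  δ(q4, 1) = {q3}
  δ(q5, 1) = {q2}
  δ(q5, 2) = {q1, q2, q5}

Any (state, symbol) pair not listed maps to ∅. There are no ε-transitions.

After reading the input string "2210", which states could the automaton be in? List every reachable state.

∅

Start in {q1}.
Read '2': q1→{q4}; now {q4}.
Read '2': q4→∅; now ∅.
The set is empty and remains empty for the remaining 2 symbols.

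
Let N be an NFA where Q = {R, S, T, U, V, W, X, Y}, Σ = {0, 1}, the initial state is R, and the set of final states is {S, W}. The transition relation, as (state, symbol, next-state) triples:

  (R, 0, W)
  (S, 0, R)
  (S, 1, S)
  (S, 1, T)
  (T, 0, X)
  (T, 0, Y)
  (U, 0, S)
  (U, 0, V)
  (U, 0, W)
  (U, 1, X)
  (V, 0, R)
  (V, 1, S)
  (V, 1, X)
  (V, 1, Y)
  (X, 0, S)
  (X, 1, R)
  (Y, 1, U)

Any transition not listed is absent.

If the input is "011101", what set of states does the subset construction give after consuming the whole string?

∅

Start in {R}.
Read '0': R→{W}; now {W}.
Read '1': W→∅; now ∅.
The set is empty and remains empty for the remaining 4 symbols.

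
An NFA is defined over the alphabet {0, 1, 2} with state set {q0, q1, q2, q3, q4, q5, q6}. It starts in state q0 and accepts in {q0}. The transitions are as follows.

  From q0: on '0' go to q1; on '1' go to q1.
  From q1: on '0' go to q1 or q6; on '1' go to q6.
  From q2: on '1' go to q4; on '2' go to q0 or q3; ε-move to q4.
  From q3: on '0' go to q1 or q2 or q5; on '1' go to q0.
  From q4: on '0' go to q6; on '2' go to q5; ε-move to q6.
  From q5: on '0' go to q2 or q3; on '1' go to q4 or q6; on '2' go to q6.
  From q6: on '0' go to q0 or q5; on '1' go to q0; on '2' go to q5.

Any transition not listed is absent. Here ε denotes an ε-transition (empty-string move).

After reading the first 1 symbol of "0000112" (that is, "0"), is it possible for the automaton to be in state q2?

No

Start in {q0}.
Read '0': {q0} → {q1}.
State q2 is not in {q1}.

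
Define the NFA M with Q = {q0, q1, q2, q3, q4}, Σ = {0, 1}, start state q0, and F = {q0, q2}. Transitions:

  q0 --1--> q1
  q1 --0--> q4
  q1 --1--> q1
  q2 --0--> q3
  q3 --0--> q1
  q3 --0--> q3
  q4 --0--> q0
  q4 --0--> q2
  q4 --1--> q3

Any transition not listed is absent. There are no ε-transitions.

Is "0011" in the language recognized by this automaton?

No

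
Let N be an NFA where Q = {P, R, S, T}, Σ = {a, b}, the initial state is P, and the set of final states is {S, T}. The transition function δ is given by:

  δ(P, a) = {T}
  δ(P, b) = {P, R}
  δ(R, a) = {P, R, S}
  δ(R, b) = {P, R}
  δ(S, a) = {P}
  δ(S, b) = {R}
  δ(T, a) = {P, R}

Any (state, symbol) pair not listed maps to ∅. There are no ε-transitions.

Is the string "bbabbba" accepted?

Yes

Start in {P}.
Read 'b': P→{P, R}; now {P, R}.
Read 'b': P→{P, R}, R→{P, R}; now {P, R}.
Read 'a': P→{T}, R→{P, R, S}; now {P, R, S, T}.
Read 'b': P→{P, R}, R→{P, R}, S→{R}, T→∅; now {P, R}.
Read 'b': P→{P, R}, R→{P, R}; now {P, R}.
Read 'b': P→{P, R}, R→{P, R}; now {P, R}.
Read 'a': P→{T}, R→{P, R, S}; now {P, R, S, T}.
The final set {P, R, S, T} contains the accepting states S, T.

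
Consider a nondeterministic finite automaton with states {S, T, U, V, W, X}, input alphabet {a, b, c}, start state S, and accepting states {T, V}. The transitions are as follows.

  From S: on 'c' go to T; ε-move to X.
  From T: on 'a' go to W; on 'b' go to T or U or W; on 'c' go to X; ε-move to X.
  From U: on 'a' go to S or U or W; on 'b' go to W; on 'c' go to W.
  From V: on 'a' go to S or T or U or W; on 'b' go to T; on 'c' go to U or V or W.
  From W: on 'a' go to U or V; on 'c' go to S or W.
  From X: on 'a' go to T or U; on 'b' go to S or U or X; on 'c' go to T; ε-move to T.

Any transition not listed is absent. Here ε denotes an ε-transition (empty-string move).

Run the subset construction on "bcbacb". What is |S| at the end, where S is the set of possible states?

5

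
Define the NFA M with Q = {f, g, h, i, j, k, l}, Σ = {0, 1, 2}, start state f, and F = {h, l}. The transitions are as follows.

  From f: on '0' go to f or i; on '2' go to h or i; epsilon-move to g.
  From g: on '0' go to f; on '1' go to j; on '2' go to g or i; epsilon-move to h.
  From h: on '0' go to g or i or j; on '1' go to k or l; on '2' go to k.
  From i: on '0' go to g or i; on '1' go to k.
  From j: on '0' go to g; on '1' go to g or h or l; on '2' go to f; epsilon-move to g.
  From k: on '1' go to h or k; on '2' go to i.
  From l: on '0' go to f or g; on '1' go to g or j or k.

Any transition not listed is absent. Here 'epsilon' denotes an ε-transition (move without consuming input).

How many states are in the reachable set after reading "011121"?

Start: ε-closure({f}) = {f, g, h}.
Read '0': {f, g, h} → {f, g, h, i, j}.
Read '1': {f, g, h, i, j} → {g, h, j, k, l}.
Read '1': {g, h, j, k, l} → {g, h, j, k, l}.
Read '1': {g, h, j, k, l} → {g, h, j, k, l}.
Read '2': {g, h, j, k, l} → {f, g, h, i, k}.
Read '1': {f, g, h, i, k} → {g, h, j, k, l}.
That set has 5 states.

5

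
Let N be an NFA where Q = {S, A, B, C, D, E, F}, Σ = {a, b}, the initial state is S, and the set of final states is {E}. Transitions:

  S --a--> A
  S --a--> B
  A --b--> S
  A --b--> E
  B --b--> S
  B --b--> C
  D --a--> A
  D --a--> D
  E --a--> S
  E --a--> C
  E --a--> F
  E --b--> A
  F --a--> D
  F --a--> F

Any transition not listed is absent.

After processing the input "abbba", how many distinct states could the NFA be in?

5

Start in {S}.
Read 'a': {S} → {A, B}.
Read 'b': {A, B} → {S, C, E}.
Read 'b': {S, C, E} → {A}.
Read 'b': {A} → {S, E}.
Read 'a': {S, E} → {S, A, B, C, F}.
That set has 5 states.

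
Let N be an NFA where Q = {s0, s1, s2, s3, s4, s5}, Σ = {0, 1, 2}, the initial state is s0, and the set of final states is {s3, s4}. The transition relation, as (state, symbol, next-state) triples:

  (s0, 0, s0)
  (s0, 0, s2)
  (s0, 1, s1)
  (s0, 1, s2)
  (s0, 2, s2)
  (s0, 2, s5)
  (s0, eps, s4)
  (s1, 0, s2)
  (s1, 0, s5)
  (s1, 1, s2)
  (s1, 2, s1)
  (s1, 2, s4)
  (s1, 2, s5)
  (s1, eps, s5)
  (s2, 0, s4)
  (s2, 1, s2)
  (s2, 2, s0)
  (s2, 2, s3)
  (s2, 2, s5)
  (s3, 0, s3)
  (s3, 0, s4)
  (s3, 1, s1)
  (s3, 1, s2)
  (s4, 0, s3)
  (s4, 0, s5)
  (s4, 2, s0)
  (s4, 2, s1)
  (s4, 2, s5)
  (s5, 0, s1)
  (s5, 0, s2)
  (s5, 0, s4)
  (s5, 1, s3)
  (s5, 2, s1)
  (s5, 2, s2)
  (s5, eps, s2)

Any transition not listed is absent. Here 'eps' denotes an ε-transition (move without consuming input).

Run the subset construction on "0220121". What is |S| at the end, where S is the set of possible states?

Start: ε-closure({s0}) = {s0, s4}.
Read '0': {s0, s4} → {s0, s2, s3, s4, s5}.
Read '2': {s0, s2, s3, s4, s5} → {s0, s1, s2, s3, s4, s5}.
Read '2': {s0, s1, s2, s3, s4, s5} → {s0, s1, s2, s3, s4, s5}.
Read '0': {s0, s1, s2, s3, s4, s5} → {s0, s1, s2, s3, s4, s5}.
Read '1': {s0, s1, s2, s3, s4, s5} → {s1, s2, s3, s5}.
Read '2': {s1, s2, s3, s5} → {s0, s1, s2, s3, s4, s5}.
Read '1': {s0, s1, s2, s3, s4, s5} → {s1, s2, s3, s5}.
That set has 4 states.

4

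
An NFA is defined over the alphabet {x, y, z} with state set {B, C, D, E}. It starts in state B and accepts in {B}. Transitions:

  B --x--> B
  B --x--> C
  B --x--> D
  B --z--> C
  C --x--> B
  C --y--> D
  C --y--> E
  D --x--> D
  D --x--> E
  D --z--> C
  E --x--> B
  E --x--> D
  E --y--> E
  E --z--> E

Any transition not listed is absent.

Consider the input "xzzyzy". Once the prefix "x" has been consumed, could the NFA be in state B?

Yes

Start in {B}.
Read 'x': {B} → {B, C, D}.
State B is in {B, C, D}.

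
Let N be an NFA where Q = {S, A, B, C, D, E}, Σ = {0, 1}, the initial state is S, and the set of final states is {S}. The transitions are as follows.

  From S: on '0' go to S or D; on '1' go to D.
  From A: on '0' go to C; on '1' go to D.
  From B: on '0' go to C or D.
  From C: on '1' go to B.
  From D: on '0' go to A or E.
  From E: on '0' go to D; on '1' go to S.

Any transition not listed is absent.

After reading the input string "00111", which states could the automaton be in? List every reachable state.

Start in {S}.
Read '0': {S} → {S, D}.
Read '0': {S, D} → {S, A, D, E}.
Read '1': {S, A, D, E} → {S, D}.
Read '1': {S, D} → {D}.
Read '1': {D} → ∅.

∅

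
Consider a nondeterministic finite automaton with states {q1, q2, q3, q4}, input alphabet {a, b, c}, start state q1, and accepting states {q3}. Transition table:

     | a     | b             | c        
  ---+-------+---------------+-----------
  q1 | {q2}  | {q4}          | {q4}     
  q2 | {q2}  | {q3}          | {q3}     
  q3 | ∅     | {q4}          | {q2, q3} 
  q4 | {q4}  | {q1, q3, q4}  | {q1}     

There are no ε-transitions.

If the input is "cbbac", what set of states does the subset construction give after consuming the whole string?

Start in {q1}.
Read 'c': q1→{q4}; now {q4}.
Read 'b': q4→{q1, q3, q4}; now {q1, q3, q4}.
Read 'b': q1→{q4}, q3→{q4}, q4→{q1, q3, q4}; now {q1, q3, q4}.
Read 'a': q1→{q2}, q3→∅, q4→{q4}; now {q2, q4}.
Read 'c': q2→{q3}, q4→{q1}; now {q1, q3}.

{q1, q3}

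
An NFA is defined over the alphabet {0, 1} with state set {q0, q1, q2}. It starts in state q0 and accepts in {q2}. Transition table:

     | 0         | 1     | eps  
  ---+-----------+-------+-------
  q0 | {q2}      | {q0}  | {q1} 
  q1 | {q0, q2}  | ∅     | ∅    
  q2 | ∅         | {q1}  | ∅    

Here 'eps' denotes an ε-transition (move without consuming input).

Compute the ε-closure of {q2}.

Begin with {q2}.
No ε-moves leave this set, so the closure equals the set itself.

{q2}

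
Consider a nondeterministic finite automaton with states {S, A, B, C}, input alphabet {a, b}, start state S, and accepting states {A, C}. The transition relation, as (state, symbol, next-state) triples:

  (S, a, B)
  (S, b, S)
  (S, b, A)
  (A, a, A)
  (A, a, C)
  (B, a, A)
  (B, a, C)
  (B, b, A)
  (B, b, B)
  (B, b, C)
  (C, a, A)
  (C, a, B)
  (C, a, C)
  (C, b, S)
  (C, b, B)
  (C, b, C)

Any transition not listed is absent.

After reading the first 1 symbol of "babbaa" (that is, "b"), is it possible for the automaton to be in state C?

No

Start in {S}.
Read 'b': S→{S, A}; now {S, A}.
State C is not in {S, A}.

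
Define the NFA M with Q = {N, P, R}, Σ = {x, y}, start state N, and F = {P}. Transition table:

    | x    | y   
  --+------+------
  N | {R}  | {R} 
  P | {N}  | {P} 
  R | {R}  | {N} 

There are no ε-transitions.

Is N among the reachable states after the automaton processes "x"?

No

Start in {N}.
Read 'x': N→{R}; now {R}.
State N is not in {R}.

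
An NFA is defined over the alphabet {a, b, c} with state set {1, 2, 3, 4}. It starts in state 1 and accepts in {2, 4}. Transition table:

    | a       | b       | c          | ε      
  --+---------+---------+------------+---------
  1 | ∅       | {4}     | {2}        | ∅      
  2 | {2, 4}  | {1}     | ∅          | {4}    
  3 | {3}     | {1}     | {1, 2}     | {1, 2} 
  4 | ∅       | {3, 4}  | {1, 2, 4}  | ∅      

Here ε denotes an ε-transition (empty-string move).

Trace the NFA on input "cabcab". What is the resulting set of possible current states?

{1, 2, 3, 4}

Start in {1}.
Read 'c': 1→{2}; union {2}; ε-closure = {2, 4}.
Read 'a': 2→{2, 4}, 4→∅; now {2, 4}.
Read 'b': 2→{1}, 4→{3, 4}; union {1, 3, 4}; ε-closure = {1, 2, 3, 4}.
Read 'c': 1→{2}, 2→∅, 3→{1, 2}, 4→{1, 2, 4}; now {1, 2, 4}.
Read 'a': 1→∅, 2→{2, 4}, 4→∅; now {2, 4}.
Read 'b': 2→{1}, 4→{3, 4}; union {1, 3, 4}; ε-closure = {1, 2, 3, 4}.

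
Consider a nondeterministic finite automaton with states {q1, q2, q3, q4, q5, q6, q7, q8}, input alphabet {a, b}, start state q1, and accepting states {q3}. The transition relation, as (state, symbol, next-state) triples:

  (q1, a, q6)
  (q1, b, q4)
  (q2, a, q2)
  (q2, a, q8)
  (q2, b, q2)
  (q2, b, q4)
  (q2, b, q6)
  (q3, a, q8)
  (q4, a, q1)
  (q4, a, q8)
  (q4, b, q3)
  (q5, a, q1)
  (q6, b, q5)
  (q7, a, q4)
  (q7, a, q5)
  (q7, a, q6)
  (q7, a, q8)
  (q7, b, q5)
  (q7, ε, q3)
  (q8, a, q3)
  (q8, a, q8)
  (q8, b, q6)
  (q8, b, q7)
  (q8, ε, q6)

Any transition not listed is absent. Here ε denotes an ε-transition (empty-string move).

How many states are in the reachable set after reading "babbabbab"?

5

Start in {q1}.
Read 'b': q1→{q4}; now {q4}.
Read 'a': q4→{q1, q8}; union {q1, q8}; ε-closure = {q1, q6, q8}.
Read 'b': q1→{q4}, q6→{q5}, q8→{q6, q7}; union {q4, q5, q6, q7}; ε-closure = {q3, q4, q5, q6, q7}.
Read 'b': q3→∅, q4→{q3}, q5→∅, q6→{q5}, q7→{q5}; now {q3, q5}.
Read 'a': q3→{q8}, q5→{q1}; union {q1, q8}; ε-closure = {q1, q6, q8}.
Read 'b': q1→{q4}, q6→{q5}, q8→{q6, q7}; union {q4, q5, q6, q7}; ε-closure = {q3, q4, q5, q6, q7}.
Read 'b': q3→∅, q4→{q3}, q5→∅, q6→{q5}, q7→{q5}; now {q3, q5}.
Read 'a': q3→{q8}, q5→{q1}; union {q1, q8}; ε-closure = {q1, q6, q8}.
Read 'b': q1→{q4}, q6→{q5}, q8→{q6, q7}; union {q4, q5, q6, q7}; ε-closure = {q3, q4, q5, q6, q7}.
That set has 5 states.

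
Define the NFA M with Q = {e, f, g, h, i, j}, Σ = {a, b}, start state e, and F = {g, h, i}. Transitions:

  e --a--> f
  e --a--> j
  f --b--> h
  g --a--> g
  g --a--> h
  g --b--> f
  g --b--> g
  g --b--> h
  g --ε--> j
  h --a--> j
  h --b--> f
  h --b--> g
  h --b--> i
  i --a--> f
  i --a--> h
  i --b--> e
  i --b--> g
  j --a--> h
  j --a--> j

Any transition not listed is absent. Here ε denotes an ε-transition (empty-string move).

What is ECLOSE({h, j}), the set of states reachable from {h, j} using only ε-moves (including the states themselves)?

Begin with {h, j}.
No ε-moves leave this set, so the closure equals the set itself.

{h, j}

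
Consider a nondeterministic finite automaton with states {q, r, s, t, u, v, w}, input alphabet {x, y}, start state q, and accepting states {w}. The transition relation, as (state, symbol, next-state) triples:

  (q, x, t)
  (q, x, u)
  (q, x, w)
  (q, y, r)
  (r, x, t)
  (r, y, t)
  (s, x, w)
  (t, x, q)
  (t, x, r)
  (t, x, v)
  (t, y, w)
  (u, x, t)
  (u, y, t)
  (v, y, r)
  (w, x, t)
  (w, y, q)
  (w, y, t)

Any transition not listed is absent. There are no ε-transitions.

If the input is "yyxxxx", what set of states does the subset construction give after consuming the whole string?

Start in {q}.
Read 'y': q→{r}; now {r}.
Read 'y': r→{t}; now {t}.
Read 'x': t→{q, r, v}; now {q, r, v}.
Read 'x': q→{t, u, w}, r→{t}, v→∅; now {t, u, w}.
Read 'x': t→{q, r, v}, u→{t}, w→{t}; now {q, r, t, v}.
Read 'x': q→{t, u, w}, r→{t}, t→{q, r, v}, v→∅; now {q, r, t, u, v, w}.

{q, r, t, u, v, w}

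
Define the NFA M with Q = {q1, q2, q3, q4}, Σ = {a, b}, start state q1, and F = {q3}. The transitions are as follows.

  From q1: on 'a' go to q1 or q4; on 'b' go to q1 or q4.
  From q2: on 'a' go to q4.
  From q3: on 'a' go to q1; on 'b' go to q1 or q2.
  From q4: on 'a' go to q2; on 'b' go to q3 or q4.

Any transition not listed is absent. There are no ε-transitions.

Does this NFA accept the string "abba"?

Start in {q1}.
Read 'a': q1→{q1, q4}; now {q1, q4}.
Read 'b': q1→{q1, q4}, q4→{q3, q4}; now {q1, q3, q4}.
Read 'b': q1→{q1, q4}, q3→{q1, q2}, q4→{q3, q4}; now {q1, q2, q3, q4}.
Read 'a': q1→{q1, q4}, q2→{q4}, q3→{q1}, q4→{q2}; now {q1, q2, q4}.
The final set {q1, q2, q4} contains no accepting state.

No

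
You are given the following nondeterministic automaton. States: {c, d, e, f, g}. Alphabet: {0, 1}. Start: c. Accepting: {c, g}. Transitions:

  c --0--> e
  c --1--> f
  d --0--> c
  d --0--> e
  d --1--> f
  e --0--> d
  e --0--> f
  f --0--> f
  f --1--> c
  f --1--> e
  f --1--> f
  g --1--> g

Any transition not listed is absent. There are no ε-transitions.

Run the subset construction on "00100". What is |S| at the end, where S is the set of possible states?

Start in {c}.
Read '0': c→{e}; now {e}.
Read '0': e→{d, f}; now {d, f}.
Read '1': d→{f}, f→{c, e, f}; now {c, e, f}.
Read '0': c→{e}, e→{d, f}, f→{f}; now {d, e, f}.
Read '0': d→{c, e}, e→{d, f}, f→{f}; now {c, d, e, f}.
That set has 4 states.

4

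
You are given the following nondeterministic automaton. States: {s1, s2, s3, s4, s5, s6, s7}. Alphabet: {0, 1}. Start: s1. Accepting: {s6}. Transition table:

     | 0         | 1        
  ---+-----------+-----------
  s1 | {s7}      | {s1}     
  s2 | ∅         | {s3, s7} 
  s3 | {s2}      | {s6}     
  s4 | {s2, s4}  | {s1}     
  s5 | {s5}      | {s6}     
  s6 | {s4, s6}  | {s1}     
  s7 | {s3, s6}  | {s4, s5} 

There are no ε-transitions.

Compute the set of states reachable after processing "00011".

{s1, s4, s5, s6}

Start in {s1}.
Read '0': s1→{s7}; now {s7}.
Read '0': s7→{s3, s6}; now {s3, s6}.
Read '0': s3→{s2}, s6→{s4, s6}; now {s2, s4, s6}.
Read '1': s2→{s3, s7}, s4→{s1}, s6→{s1}; now {s1, s3, s7}.
Read '1': s1→{s1}, s3→{s6}, s7→{s4, s5}; now {s1, s4, s5, s6}.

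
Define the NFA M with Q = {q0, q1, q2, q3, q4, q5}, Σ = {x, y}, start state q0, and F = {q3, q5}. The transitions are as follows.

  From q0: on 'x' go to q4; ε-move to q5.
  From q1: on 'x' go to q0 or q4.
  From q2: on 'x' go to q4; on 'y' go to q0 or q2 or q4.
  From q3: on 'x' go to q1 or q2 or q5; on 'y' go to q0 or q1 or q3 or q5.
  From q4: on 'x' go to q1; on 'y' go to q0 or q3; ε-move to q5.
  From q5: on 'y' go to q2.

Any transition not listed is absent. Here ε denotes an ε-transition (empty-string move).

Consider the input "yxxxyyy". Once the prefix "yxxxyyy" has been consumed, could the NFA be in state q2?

Yes

Start: ε-closure({q0}) = {q0, q5}.
Read 'y': {q0, q5} → {q2}.
Read 'x': {q2} → {q4, q5}.
Read 'x': {q4, q5} → {q1}.
Read 'x': {q1} → {q0, q4, q5}.
Read 'y': {q0, q4, q5} → {q0, q2, q3, q5}.
Read 'y': {q0, q2, q3, q5} → {q0, q1, q2, q3, q4, q5}.
Read 'y': {q0, q1, q2, q3, q4, q5} → {q0, q1, q2, q3, q4, q5}.
State q2 is in {q0, q1, q2, q3, q4, q5}.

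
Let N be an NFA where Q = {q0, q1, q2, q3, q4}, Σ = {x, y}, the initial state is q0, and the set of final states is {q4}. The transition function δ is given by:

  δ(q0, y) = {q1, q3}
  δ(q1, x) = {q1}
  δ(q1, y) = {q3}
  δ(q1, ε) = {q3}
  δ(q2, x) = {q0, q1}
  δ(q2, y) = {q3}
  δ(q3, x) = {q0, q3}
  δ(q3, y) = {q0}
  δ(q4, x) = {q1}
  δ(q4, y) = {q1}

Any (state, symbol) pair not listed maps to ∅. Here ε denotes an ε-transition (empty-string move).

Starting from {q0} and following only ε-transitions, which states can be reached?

{q0}

Begin with {q0}.
No ε-moves leave this set, so the closure equals the set itself.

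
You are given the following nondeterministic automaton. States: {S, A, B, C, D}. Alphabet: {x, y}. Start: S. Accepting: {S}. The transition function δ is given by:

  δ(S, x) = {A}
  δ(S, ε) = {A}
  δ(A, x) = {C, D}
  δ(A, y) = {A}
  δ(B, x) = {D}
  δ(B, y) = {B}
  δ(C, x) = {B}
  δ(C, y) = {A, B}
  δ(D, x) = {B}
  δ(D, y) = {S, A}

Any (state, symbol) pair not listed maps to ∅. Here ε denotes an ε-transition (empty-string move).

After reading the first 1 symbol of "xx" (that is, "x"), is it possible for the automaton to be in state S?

No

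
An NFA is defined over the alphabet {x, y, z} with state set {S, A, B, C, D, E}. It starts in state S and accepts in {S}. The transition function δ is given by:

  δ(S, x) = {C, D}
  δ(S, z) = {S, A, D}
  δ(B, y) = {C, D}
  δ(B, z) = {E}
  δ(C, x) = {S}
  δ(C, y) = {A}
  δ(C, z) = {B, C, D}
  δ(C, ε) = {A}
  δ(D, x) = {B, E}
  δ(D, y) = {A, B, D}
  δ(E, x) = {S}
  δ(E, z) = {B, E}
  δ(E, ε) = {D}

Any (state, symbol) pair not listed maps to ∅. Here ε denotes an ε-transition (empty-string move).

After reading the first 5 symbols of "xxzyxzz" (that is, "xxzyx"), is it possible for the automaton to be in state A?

Start in {S}.
Read 'x': S→{C, D}; union {C, D}; ε-closure = {A, C, D}.
Read 'x': A→∅, C→{S}, D→{B, E}; union {S, B, E}; ε-closure = {S, B, D, E}.
Read 'z': S→{S, A, D}, B→{E}, D→∅, E→{B, E}; now {S, A, B, D, E}.
Read 'y': S→∅, A→∅, B→{C, D}, D→{A, B, D}, E→∅; now {A, B, C, D}.
Read 'x': A→∅, B→∅, C→{S}, D→{B, E}; union {S, B, E}; ε-closure = {S, B, D, E}.
State A is not in {S, B, D, E}.

No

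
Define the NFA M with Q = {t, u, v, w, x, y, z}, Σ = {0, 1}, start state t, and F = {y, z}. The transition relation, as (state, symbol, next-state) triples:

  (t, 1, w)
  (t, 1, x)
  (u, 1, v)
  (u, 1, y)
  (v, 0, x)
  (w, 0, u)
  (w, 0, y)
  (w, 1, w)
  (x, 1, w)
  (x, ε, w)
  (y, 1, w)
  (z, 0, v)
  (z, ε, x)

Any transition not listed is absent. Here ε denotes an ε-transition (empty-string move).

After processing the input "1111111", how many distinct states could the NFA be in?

1

Start in {t}.
Read '1': {t} → {w, x}.
Read '1': {w, x} → {w}.
Read '1': {w} → {w}.
Read '1': {w} → {w}.
Read '1': {w} → {w}.
Read '1': {w} → {w}.
Read '1': {w} → {w}.
That set has 1 state.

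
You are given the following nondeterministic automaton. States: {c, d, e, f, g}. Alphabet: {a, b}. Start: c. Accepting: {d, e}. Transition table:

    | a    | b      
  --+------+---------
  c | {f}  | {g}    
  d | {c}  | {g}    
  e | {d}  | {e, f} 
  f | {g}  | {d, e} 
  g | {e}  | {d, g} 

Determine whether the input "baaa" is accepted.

No

Start in {c}.
Read 'b': {c} → {g}.
Read 'a': {g} → {e}.
Read 'a': {e} → {d}.
Read 'a': {d} → {c}.
The final set {c} contains no accepting state.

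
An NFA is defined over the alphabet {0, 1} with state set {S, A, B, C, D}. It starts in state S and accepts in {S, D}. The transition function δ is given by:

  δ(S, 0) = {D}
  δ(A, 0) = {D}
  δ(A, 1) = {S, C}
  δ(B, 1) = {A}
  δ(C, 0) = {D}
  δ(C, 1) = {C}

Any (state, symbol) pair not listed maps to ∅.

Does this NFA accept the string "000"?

Start in {S}.
Read '0': S→{D}; now {D}.
Read '0': D→∅; now ∅.
The set is empty and remains empty for the remaining 1 symbol.
The final set ∅ contains no accepting state.

No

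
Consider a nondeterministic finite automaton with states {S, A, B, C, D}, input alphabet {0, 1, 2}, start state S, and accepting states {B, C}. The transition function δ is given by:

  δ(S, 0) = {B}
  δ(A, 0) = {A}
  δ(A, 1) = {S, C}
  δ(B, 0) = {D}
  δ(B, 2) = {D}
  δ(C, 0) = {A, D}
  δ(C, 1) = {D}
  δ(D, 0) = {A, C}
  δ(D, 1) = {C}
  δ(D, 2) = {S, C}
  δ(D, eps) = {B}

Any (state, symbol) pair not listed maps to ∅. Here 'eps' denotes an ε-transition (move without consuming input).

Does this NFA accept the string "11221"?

Start in {S}.
Read '1': {S} → ∅.
The set is empty and remains empty for the remaining 4 symbols.
The final set ∅ contains no accepting state.

No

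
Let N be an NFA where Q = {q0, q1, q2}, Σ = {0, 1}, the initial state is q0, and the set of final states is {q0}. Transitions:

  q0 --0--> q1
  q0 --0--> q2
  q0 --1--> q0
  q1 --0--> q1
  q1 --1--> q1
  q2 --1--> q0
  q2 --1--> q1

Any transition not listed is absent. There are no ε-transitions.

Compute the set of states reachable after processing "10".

{q1, q2}

Start in {q0}.
Read '1': q0→{q0}; now {q0}.
Read '0': q0→{q1, q2}; now {q1, q2}.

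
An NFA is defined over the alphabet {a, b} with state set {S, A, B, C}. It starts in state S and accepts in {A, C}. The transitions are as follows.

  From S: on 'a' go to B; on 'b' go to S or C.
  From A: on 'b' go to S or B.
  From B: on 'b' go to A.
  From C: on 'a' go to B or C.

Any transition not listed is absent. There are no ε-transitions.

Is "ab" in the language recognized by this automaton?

Yes

Start in {S}.
Read 'a': S→{B}; now {B}.
Read 'b': B→{A}; now {A}.
The final set {A} contains the accepting state A.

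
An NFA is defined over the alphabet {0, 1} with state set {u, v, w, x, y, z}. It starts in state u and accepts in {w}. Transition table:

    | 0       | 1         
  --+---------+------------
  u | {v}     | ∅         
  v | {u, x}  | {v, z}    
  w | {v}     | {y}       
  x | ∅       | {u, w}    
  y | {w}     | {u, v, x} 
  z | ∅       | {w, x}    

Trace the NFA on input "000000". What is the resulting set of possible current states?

Start in {u}.
Read '0': u→{v}; now {v}.
Read '0': v→{u, x}; now {u, x}.
Read '0': u→{v}, x→∅; now {v}.
Read '0': v→{u, x}; now {u, x}.
Read '0': u→{v}, x→∅; now {v}.
Read '0': v→{u, x}; now {u, x}.

{u, x}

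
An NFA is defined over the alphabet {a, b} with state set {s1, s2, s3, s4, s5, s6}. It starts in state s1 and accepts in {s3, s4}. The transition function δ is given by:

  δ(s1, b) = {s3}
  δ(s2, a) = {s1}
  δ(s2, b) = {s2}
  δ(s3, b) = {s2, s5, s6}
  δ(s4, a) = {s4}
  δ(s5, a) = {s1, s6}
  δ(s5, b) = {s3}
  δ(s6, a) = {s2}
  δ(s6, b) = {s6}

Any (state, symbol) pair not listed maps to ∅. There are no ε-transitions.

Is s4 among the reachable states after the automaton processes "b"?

No

Start in {s1}.
Read 'b': {s1} → {s3}.
State s4 is not in {s3}.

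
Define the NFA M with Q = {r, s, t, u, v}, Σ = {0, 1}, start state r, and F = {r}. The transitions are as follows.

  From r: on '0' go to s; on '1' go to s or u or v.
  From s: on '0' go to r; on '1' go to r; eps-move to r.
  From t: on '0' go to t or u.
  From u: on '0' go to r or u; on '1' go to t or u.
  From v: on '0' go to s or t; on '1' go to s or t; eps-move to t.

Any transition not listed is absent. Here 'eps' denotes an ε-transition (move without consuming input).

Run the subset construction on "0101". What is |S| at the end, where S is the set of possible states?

5

Start in {r}.
Read '0': r→{s}; union {s}; ε-closure = {r, s}.
Read '1': r→{s, u, v}, s→{r}; union {r, s, u, v}; ε-closure = {r, s, t, u, v}.
Read '0': r→{s}, s→{r}, t→{t, u}, u→{r, u}, v→{s, t}; now {r, s, t, u}.
Read '1': r→{s, u, v}, s→{r}, t→∅, u→{t, u}; now {r, s, t, u, v}.
That set has 5 states.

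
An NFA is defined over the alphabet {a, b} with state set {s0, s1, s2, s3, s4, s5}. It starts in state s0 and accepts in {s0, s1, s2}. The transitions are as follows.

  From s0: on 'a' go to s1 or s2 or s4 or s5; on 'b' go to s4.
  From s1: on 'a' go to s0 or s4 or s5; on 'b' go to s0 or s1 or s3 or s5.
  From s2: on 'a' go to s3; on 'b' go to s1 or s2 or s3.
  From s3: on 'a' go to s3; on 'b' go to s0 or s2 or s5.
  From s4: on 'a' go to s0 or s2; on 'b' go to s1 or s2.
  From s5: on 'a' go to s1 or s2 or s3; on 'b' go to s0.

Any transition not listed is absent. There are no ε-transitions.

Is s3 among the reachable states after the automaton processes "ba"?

Start in {s0}.
Read 'b': s0→{s4}; now {s4}.
Read 'a': s4→{s0, s2}; now {s0, s2}.
State s3 is not in {s0, s2}.

No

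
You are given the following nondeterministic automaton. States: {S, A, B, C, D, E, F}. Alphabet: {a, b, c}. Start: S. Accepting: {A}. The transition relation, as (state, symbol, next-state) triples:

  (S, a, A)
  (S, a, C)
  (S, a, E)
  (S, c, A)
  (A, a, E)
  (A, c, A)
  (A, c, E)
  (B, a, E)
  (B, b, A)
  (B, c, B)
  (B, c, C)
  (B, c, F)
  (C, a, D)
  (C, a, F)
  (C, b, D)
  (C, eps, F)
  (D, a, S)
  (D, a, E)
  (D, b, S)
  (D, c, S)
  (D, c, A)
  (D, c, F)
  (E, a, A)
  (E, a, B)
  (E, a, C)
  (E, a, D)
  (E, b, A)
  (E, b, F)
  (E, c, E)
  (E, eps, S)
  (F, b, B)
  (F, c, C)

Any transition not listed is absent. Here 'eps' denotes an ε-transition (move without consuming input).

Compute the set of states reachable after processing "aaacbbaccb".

{A, B, D, F}

Start in {S}.
Read 'a': S→{A, C, E}; union {A, C, E}; ε-closure = {S, A, C, E, F}.
Read 'a': S→{A, C, E}, A→{E}, C→{D, F}, E→{A, B, C, D}, F→∅; union {A, B, C, D, E, F}; ε-closure = {S, A, B, C, D, E, F}.
Read 'a': S→{A, C, E}, A→{E}, B→{E}, C→{D, F}, D→{S, E}, E→{A, B, C, D}, F→∅; now {S, A, B, C, D, E, F}.
Read 'c': S→{A}, A→{A, E}, B→{B, C, F}, C→∅, D→{S, A, F}, E→{E}, F→{C}; now {S, A, B, C, E, F}.
Read 'b': S→∅, A→∅, B→{A}, C→{D}, E→{A, F}, F→{B}; now {A, B, D, F}.
Read 'b': A→∅, B→{A}, D→{S}, F→{B}; now {S, A, B}.
Read 'a': S→{A, C, E}, A→{E}, B→{E}; union {A, C, E}; ε-closure = {S, A, C, E, F}.
Read 'c': S→{A}, A→{A, E}, C→∅, E→{E}, F→{C}; union {A, C, E}; ε-closure = {S, A, C, E, F}.
Read 'c': S→{A}, A→{A, E}, C→∅, E→{E}, F→{C}; union {A, C, E}; ε-closure = {S, A, C, E, F}.
Read 'b': S→∅, A→∅, C→{D}, E→{A, F}, F→{B}; now {A, B, D, F}.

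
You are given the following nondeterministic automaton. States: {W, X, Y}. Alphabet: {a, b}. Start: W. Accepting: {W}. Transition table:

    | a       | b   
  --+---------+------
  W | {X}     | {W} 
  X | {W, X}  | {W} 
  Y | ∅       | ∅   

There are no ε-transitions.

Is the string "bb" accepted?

Yes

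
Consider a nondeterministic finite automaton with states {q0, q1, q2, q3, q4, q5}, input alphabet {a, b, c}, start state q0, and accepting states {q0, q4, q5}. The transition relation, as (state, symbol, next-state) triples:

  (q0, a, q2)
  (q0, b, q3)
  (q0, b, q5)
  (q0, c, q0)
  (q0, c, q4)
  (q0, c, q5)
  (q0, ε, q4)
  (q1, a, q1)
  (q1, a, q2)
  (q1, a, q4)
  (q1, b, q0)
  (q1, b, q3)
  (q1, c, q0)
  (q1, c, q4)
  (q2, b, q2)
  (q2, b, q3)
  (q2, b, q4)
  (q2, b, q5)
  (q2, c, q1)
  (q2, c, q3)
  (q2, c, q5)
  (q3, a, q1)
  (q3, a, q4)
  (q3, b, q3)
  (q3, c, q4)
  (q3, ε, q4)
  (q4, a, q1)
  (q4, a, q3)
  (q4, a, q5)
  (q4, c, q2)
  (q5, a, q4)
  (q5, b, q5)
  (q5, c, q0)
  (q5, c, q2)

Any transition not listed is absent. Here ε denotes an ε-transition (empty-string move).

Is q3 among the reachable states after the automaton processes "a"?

Yes

Start: ε-closure({q0}) = {q0, q4}.
Read 'a': {q0, q4} → {q1, q2, q3, q4, q5}.
State q3 is in {q1, q2, q3, q4, q5}.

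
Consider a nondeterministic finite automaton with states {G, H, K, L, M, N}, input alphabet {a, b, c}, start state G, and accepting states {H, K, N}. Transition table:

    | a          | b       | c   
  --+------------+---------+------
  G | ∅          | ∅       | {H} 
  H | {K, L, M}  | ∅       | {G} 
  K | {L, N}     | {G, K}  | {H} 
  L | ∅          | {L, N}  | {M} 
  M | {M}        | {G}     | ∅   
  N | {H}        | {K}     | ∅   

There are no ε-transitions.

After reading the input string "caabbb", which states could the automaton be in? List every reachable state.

Start in {G}.
Read 'c': G→{H}; now {H}.
Read 'a': H→{K, L, M}; now {K, L, M}.
Read 'a': K→{L, N}, L→∅, M→{M}; now {L, M, N}.
Read 'b': L→{L, N}, M→{G}, N→{K}; now {G, K, L, N}.
Read 'b': G→∅, K→{G, K}, L→{L, N}, N→{K}; now {G, K, L, N}.
Read 'b': G→∅, K→{G, K}, L→{L, N}, N→{K}; now {G, K, L, N}.

{G, K, L, N}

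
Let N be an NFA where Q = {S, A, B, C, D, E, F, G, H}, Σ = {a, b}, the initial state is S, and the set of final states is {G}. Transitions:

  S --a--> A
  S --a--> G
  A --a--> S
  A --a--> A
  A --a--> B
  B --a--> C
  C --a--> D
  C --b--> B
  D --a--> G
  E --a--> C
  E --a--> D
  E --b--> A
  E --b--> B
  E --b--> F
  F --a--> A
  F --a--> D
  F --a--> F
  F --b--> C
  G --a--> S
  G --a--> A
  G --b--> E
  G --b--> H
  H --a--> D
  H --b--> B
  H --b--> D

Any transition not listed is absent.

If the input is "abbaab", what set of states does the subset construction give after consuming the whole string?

Start in {S}.
Read 'a': {S} → {A, G}.
Read 'b': {A, G} → {E, H}.
Read 'b': {E, H} → {A, B, D, F}.
Read 'a': {A, B, D, F} → {S, A, B, C, D, F, G}.
Read 'a': {S, A, B, C, D, F, G} → {S, A, B, C, D, F, G}.
Read 'b': {S, A, B, C, D, F, G} → {B, C, E, H}.

{B, C, E, H}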